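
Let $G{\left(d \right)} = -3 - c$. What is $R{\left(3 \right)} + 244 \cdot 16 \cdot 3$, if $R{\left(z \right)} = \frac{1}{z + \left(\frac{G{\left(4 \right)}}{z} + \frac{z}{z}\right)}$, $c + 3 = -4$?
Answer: $\frac{187395}{16} \approx 11712.0$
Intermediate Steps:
$c = -7$ ($c = -3 - 4 = -7$)
$G{\left(d \right)} = 4$ ($G{\left(d \right)} = -3 - -7 = -3 + 7 = 4$)
$R{\left(z \right)} = \frac{1}{1 + z + \frac{4}{z}}$ ($R{\left(z \right)} = \frac{1}{z + \left(\frac{4}{z} + \frac{z}{z}\right)} = \frac{1}{z + \left(\frac{4}{z} + 1\right)} = \frac{1}{z + \left(1 + \frac{4}{z}\right)} = \frac{1}{1 + z + \frac{4}{z}}$)
$R{\left(3 \right)} + 244 \cdot 16 \cdot 3 = \frac{3}{4 + 3 + 3^{2}} + 244 \cdot 16 \cdot 3 = \frac{3}{4 + 3 + 9} + 244 \cdot 48 = \frac{3}{16} + 11712 = \frac{187395}{16}$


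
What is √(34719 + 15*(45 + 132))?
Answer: √37374 ≈ 193.32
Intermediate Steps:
√(34719 + 15*(45 + 132)) = √(34719 + 15*177) = √(34719 + 2655) = √37374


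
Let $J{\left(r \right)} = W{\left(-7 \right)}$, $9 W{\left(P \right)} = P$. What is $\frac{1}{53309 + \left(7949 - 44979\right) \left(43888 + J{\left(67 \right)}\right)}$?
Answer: $- \frac{9}{14625814769} \approx -6.1535 \cdot 10^{-10}$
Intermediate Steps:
$W{\left(P \right)} = \frac{P}{9}$
$J{\left(r \right)} = - \frac{7}{9}$ ($J{\left(r \right)} = \frac{1}{9} \left(-7\right) = - \frac{7}{9}$)
$\frac{1}{53309 + \left(7949 - 44979\right) \left(43888 + J{\left(67 \right)}\right)} = \frac{1}{53309 + \left(7949 - 44979\right) \left(43888 - \frac{7}{9}\right)} = \frac{1}{53309 - \frac{14626294550}{9}} = \frac{1}{- \frac{14625814769}{9}} = - \frac{9}{14625814769}$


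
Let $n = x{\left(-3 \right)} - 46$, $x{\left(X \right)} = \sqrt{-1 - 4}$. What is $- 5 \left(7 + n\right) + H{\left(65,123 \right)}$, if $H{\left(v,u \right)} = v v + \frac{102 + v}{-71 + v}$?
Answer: $\frac{26353}{6} - 5 i \sqrt{5} \approx 4392.2 - 11.18 i$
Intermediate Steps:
$x{\left(X \right)} = i \sqrt{5}$ ($x{\left(X \right)} = \sqrt{-5} = i \sqrt{5}$)
$H{\left(v,u \right)} = v^{2} + \frac{102 + v}{-71 + v}$
$n = -46 + i \sqrt{5}$ ($n = i \sqrt{5} - 46 = -46 + i \sqrt{5} \approx -46.0 + 2.2361 i$)
$- 5 \left(7 + n\right) + H{\left(65,123 \right)} = - 5 \left(7 - \left(46 - i \sqrt{5}\right)\right) + \frac{102 + 65 + 65^{3} - 71 \cdot 65^{2}}{-71 + 65} = - 5 \left(-39 + i \sqrt{5}\right) + \frac{102 + 65 + 274625 - 299975}{-6} = \left(195 - 5 i \sqrt{5}\right) - \frac{102 + 65 + 274625 - 299975}{6} = \left(195 - 5 i \sqrt{5}\right) - - \frac{25183}{6} = \left(195 - 5 i \sqrt{5}\right) + \frac{25183}{6} = \frac{26353}{6} - 5 i \sqrt{5}$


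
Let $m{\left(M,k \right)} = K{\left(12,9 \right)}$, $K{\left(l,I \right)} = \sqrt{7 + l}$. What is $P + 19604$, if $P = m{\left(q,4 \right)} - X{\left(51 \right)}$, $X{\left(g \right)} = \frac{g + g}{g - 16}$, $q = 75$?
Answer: $\frac{686038}{35} + \sqrt{19} \approx 19605.0$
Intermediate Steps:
$X{\left(g \right)} = \frac{2 g}{-16 + g}$
$m{\left(M,k \right)} = \sqrt{19}$ ($m{\left(M,k \right)} = \sqrt{7 + 12} = \sqrt{19}$)
$P = - \frac{102}{35} + \sqrt{19}$ ($P = \sqrt{19} - 2 \cdot 51 \frac{1}{-16 + 51} = \sqrt{19} - 2 \cdot 51 \cdot \frac{1}{35} = \sqrt{19} - \frac{102}{35} = - \frac{102}{35} + \sqrt{19} \approx 1.4446$)
$P + 19604 = \left(- \frac{102}{35} + \sqrt{19}\right) + 19604 = \frac{686038}{35} + \sqrt{19}$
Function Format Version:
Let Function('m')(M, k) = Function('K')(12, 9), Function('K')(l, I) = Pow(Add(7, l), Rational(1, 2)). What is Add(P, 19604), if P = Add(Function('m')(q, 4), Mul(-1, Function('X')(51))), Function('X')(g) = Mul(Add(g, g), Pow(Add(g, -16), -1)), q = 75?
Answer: Add(Rational(686038, 35), Pow(19, Rational(1, 2))) ≈ 19605.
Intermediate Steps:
Function('X')(g) = Mul(2, g, Pow(Add(-16, g), -1)) (Function('X')(g) = Mul(Mul(2, g), Pow(Add(-16, g), -1)) = Mul(2, g, Pow(Add(-16, g), -1)))
Function('m')(M, k) = Pow(19, Rational(1, 2)) (Function('m')(M, k) = Pow(Add(7, 12), Rational(1, 2)) = Pow(19, Rational(1, 2)))
P = Add(Rational(-102, 35), Pow(19, Rational(1, 2))) (P = Add(Pow(19, Rational(1, 2)), Mul(-1, Mul(2, 51, Pow(Add(-16, 51), -1)))) = Add(Pow(19, Rational(1, 2)), Mul(-1, Mul(2, 51, Pow(35, -1)))) = Add(Pow(19, Rational(1, 2)), Mul(-1, Mul(2, 51, Rational(1, 35)))) = Add(Pow(19, Rational(1, 2)), Mul(-1, Rational(102, 35))) = Add(Pow(19, Rational(1, 2)), Rational(-102, 35)) = Add(Rational(-102, 35), Pow(19, Rational(1, 2))) ≈ 1.4446)
Add(P, 19604) = Add(Add(Rational(-102, 35), Pow(19, Rational(1, 2))), 19604) = Add(Rational(686038, 35), Pow(19, Rational(1, 2)))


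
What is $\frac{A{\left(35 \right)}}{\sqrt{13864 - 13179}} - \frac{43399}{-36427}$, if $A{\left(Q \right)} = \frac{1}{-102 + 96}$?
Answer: $\frac{43399}{36427} - \frac{\sqrt{685}}{4110} \approx 1.185$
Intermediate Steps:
$A{\left(Q \right)} = - \frac{1}{6}$ ($A{\left(Q \right)} = \frac{1}{-6} = - \frac{1}{6}$)
$\frac{A{\left(35 \right)}}{\sqrt{13864 - 13179}} - \frac{43399}{-36427} = - \frac{1}{6 \sqrt{13864 - 13179}} - \frac{43399}{-36427} = - \frac{1}{6 \sqrt{685}} - - \frac{43399}{36427} = - \frac{\frac{1}{685} \sqrt{685}}{6} + \frac{43399}{36427} = - \frac{\sqrt{685}}{4110} + \frac{43399}{36427} = \frac{43399}{36427} - \frac{\sqrt{685}}{4110}$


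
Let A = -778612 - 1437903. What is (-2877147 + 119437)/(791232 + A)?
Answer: 2757710/1425283 ≈ 1.9349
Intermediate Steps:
A = -2216515
(-2877147 + 119437)/(791232 + A) = (-2877147 + 119437)/(791232 - 2216515) = -2757710/(-1425283) = -2757710*(-1/1425283) = 2757710/1425283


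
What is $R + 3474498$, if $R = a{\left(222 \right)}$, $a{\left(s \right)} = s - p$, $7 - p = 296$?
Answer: $3475009$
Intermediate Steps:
$p = -289$ ($p = 7 - 296 = -289$)
$a{\left(s \right)} = 289 + s$ ($a{\left(s \right)} = s - -289 = s + 289 = 289 + s$)
$R = 511$ ($R = 289 + 222 = 511$)
$R + 3474498 = 511 + 3474498 = 3475009$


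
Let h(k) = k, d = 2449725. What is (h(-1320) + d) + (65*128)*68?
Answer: 3014165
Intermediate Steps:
(h(-1320) + d) + (65*128)*68 = (-1320 + 2449725) + (65*128)*68 = 2448405 + 8320*68 = 2448405 + 565760 = 3014165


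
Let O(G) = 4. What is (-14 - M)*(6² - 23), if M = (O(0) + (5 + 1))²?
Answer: -1482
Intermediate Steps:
M = 100 (M = (4 + (5 + 1))² = (4 + 6)² = 10² = 100)
(-14 - M)*(6² - 23) = (-14 - 1*100)*(6² - 23) = (-14 - 100)*(36 - 23) = -114*13 = -1482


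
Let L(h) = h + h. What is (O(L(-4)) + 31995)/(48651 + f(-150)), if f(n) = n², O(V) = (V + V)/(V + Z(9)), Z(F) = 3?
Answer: 159991/355755 ≈ 0.44972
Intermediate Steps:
L(h) = 2*h
O(V) = 2*V/(3 + V) (O(V) = (V + V)/(V + 3) = (2*V)/(3 + V) = 2*V/(3 + V))
(O(L(-4)) + 31995)/(48651 + f(-150)) = (2*(2*(-4))/(3 + 2*(-4)) + 31995)/(48651 + (-150)²) = (2*(-8)/(3 - 8) + 31995)/(48651 + 22500) = (2*(-8)/(-5) + 31995)/71151 = (2*(-8)*(-⅕) + 31995)*(1/71151) = (16/5 + 31995)*(1/71151) = (159991/5)*(1/71151) = 159991/355755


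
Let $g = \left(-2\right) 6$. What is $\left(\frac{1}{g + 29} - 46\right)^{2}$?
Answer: $\frac{609961}{289} \approx 2110.6$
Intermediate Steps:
$g = -12$
$\left(\frac{1}{g + 29} - 46\right)^{2} = \left(\frac{1}{-12 + 29} - 46\right)^{2} = \left(\frac{1}{17} - 46\right)^{2} = \left(- \frac{781}{17}\right)^{2} = \frac{609961}{289}$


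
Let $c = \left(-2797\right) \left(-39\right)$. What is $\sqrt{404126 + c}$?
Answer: $\sqrt{513209} \approx 716.39$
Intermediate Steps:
$c = 109083$
$\sqrt{404126 + c} = \sqrt{404126 + 109083} = \sqrt{513209}$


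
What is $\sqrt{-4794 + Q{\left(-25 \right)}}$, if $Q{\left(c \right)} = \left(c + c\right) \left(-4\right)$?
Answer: $i \sqrt{4594} \approx 67.779 i$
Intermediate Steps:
$Q{\left(c \right)} = - 8 c$ ($Q{\left(c \right)} = 2 c \left(-4\right) = - 8 c$)
$\sqrt{-4794 + Q{\left(-25 \right)}} = \sqrt{-4794 - -200} = \sqrt{-4794 + 200} = \sqrt{-4594} = i \sqrt{4594}$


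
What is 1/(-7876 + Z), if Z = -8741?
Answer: -1/16617 ≈ -6.0179e-5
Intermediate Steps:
1/(-7876 + Z) = 1/(-7876 - 8741) = 1/(-16617) = -1/16617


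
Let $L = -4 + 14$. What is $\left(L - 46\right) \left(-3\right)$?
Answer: $108$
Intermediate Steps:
$L = 10$
$\left(L - 46\right) \left(-3\right) = \left(10 - 46\right) \left(-3\right) = \left(-36\right) \left(-3\right) = 108$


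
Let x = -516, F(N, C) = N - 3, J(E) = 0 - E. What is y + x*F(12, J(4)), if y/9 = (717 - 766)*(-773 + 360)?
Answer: 177489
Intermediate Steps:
J(E) = -E
F(N, C) = -3 + N
y = 182133 (y = 9*((717 - 766)*(-773 + 360)) = 9*(-49*(-413)) = 9*20237 = 182133)
y + x*F(12, J(4)) = 182133 - 516*(-3 + 12) = 182133 - 516*9 = 182133 - 4644 = 177489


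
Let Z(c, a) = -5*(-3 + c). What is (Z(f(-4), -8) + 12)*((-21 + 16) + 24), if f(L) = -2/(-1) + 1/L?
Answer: 1387/4 ≈ 346.75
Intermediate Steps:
f(L) = 2 + 1/L (f(L) = -2*(-1) + 1/L = 2 + 1/L)
Z(c, a) = 15 - 5*c
(Z(f(-4), -8) + 12)*((-21 + 16) + 24) = ((15 - 5*(2 + 1/(-4))) + 12)*((-21 + 16) + 24) = ((15 - 5*(2 - ¼)) + 12)*(-5 + 24) = ((15 - 5*7/4) + 12)*19 = ((15 - 35/4) + 12)*19 = (25/4 + 12)*19 = (73/4)*19 = 1387/4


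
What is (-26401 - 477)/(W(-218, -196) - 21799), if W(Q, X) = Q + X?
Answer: 26878/22213 ≈ 1.2100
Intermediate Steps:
(-26401 - 477)/(W(-218, -196) - 21799) = (-26401 - 477)/((-218 - 196) - 21799) = -26878/(-414 - 21799) = -26878/(-22213) = -26878*(-1/22213) = 26878/22213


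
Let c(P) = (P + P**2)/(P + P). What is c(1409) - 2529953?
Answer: -2529248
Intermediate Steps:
c(P) = (P + P**2)/(2*P) (c(P) = (P + P**2)/((2*P)) = (P + P**2)*(1/(2*P)) = (P + P**2)/(2*P))
c(1409) - 2529953 = (1/2 + (1/2)*1409) - 2529953 = (1/2 + 1409/2) - 2529953 = 705 - 2529953 = -2529248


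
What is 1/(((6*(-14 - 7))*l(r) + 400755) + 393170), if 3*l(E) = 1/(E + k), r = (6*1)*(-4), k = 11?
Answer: 13/10321067 ≈ 1.2596e-6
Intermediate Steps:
r = -24 (r = 6*(-4) = -24)
l(E) = 1/(3*(11 + E)) (l(E) = 1/(3*(E + 11)) = 1/(3*(11 + E)))
1/(((6*(-14 - 7))*l(r) + 400755) + 393170) = 1/(((6*(-14 - 7))*(1/(3*(11 - 24))) + 400755) + 393170) = 1/(((6*(-21))*((⅓)/(-13)) + 400755) + 393170) = 1/((-42*(-1)/13 + 400755) + 393170) = 1/((-126*(-1/39) + 400755) + 393170) = 1/((42/13 + 400755) + 393170) = 1/(5209857/13 + 393170) = 1/(10321067/13) = 13/10321067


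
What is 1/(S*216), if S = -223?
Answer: -1/48168 ≈ -2.0761e-5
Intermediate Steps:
1/(S*216) = 1/(-223*216) = -1/223*1/216 = -1/48168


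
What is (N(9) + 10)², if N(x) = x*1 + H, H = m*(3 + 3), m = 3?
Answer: 1369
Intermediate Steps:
H = 18 (H = 3*(3 + 3) = 3*6 = 18)
N(x) = 18 + x (N(x) = x*1 + 18 = x + 18 = 18 + x)
(N(9) + 10)² = ((18 + 9) + 10)² = (27 + 10)² = 37² = 1369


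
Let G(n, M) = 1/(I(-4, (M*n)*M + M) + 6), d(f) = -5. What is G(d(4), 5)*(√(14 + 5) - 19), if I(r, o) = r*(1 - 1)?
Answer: -19/6 + √19/6 ≈ -2.4402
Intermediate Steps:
I(r, o) = 0 (I(r, o) = r*0 = 0)
G(n, M) = ⅙ (G(n, M) = 1/(0 + 6) = 1/6 = ⅙)
G(d(4), 5)*(√(14 + 5) - 19) = (√(14 + 5) - 19)/6 = (√19 - 19)/6 = (-19 + √19)/6 = -19/6 + √19/6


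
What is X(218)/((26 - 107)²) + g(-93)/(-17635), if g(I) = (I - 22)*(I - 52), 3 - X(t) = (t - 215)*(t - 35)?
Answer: -7935559/7713549 ≈ -1.0288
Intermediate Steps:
X(t) = 3 - (-215 + t)*(-35 + t) (X(t) = 3 - (t - 215)*(t - 35) = 3 - (-215 + t)*(-35 + t))
g(I) = (-52 + I)*(-22 + I) (g(I) = (-22 + I)*(-52 + I) = (-52 + I)*(-22 + I))
X(218)/((26 - 107)²) + g(-93)/(-17635) = (-7522 - 1*218² + 250*218)/((26 - 107)²) + (1144 + (-93)² - 74*(-93))/(-17635) = (-7522 - 1*47524 + 54500)/((-81)²) + (1144 + 8649 + 6882)*(-1/17635) = (-7522 - 47524 + 54500)/6561 + 16675*(-1/17635) = -546*1/6561 - 3335/3527 = -182/2187 - 3335/3527 = -7935559/7713549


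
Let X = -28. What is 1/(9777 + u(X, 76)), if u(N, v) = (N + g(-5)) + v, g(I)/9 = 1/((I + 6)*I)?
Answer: 5/49116 ≈ 0.00010180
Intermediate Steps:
g(I) = 9/(I*(6 + I)) (g(I) = 9*(1/((I + 6)*I)) = 9*(1/((6 + I)*I)) = 9*(1/(I*(6 + I))) = 9/(I*(6 + I)))
u(N, v) = -9/5 + N + v (u(N, v) = (N + 9/(-5*(6 - 5))) + v = (N + 9*(-1/5)/1) + v = (N + 9*(-1/5)*1) + v = (N - 9/5) + v = (-9/5 + N) + v = -9/5 + N + v)
1/(9777 + u(X, 76)) = 1/(9777 + (-9/5 - 28 + 76)) = 1/(9777 + 231/5) = 1/(49116/5) = 5/49116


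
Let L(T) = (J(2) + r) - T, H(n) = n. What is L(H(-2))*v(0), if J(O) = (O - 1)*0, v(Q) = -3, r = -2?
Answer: 0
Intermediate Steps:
J(O) = 0 (J(O) = (-1 + O)*0 = 0)
L(T) = -2 - T (L(T) = (0 - 2) - T = -2 - T)
L(H(-2))*v(0) = (-2 - 1*(-2))*(-3) = (-2 + 2)*(-3) = 0*(-3) = 0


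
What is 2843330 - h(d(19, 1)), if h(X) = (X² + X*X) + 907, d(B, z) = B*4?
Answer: 2830871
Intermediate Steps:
d(B, z) = 4*B
h(X) = 907 + 2*X² (h(X) = (X² + X²) + 907 = 2*X² + 907 = 907 + 2*X²)
2843330 - h(d(19, 1)) = 2843330 - (907 + 2*(4*19)²) = 2843330 - (907 + 2*76²) = 2843330 - (907 + 2*5776) = 2843330 - (907 + 11552) = 2843330 - 1*12459 = 2843330 - 12459 = 2830871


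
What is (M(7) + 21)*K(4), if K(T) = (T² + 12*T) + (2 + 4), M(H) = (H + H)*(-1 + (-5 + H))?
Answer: 2450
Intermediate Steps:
M(H) = 2*H*(-6 + H) (M(H) = (2*H)*(-6 + H) = 2*H*(-6 + H))
K(T) = 6 + T² + 12*T (K(T) = (T² + 12*T) + 6 = 6 + T² + 12*T)
(M(7) + 21)*K(4) = (2*7*(-6 + 7) + 21)*(6 + 4² + 12*4) = (2*7*1 + 21)*(6 + 16 + 48) = (14 + 21)*70 = 35*70 = 2450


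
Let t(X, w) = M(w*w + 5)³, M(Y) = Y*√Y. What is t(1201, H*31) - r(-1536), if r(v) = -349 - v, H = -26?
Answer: -1187 + 178112215093054084912161*√649641 ≈ 1.4356e+26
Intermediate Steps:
M(Y) = Y^(3/2)
t(X, w) = (5 + w²)^(9/2) (t(X, w) = ((w*w + 5)^(3/2))³ = ((w² + 5)^(3/2))³ = ((5 + w²)^(3/2))³ = (5 + w²)^(9/2))
t(1201, H*31) - r(-1536) = (5 + (-26*31)²)^(9/2) - (-349 - 1*(-1536)) = (5 + (-806)²)^(9/2) - (-349 + 1536) = (5 + 649636)^(9/2) - 1*1187 = 649641^(9/2) - 1187 = 178112215093054084912161*√649641 - 1187 = -1187 + 178112215093054084912161*√649641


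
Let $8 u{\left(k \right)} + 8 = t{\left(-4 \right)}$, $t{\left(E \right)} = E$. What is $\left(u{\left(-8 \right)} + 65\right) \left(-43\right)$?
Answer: $- \frac{5461}{2} \approx -2730.5$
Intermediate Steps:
$u{\left(k \right)} = - \frac{3}{2}$ ($u{\left(k \right)} = -1 + \frac{1}{8} \left(-4\right) = -1 - \frac{1}{2} = - \frac{3}{2}$)
$\left(u{\left(-8 \right)} + 65\right) \left(-43\right) = \left(- \frac{3}{2} + 65\right) \left(-43\right) = \frac{127}{2} \left(-43\right) = - \frac{5461}{2}$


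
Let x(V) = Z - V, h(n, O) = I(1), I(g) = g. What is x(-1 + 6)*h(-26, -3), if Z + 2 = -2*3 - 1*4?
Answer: -17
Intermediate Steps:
h(n, O) = 1
Z = -12 (Z = -2 + (-2*3 - 1*4) = -2 + (-6 - 4) = -2 - 10 = -12)
x(V) = -12 - V
x(-1 + 6)*h(-26, -3) = (-12 - (-1 + 6))*1 = (-12 - 1*5)*1 = (-12 - 5)*1 = -17*1 = -17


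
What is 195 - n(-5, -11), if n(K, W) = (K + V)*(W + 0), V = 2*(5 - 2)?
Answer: 206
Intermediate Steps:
V = 6 (V = 2*3 = 6)
n(K, W) = W*(6 + K) (n(K, W) = (K + 6)*(W + 0) = (6 + K)*W = W*(6 + K))
195 - n(-5, -11) = 195 - (-11)*(6 - 5) = 195 - (-11) = 195 - 1*(-11) = 195 + 11 = 206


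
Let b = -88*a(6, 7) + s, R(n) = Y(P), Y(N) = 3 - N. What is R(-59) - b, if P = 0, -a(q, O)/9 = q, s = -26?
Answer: -4723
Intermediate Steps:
a(q, O) = -9*q
R(n) = 3 (R(n) = 3 - 1*0 = 3 + 0 = 3)
b = 4726 (b = -(-792)*6 - 26 = -88*(-54) - 26 = 4752 - 26 = 4726)
R(-59) - b = 3 - 1*4726 = 3 - 4726 = -4723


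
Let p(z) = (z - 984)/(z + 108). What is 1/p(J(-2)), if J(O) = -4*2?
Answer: -25/248 ≈ -0.10081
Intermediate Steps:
J(O) = -8
p(z) = (-984 + z)/(108 + z)
1/p(J(-2)) = 1/((-984 - 8)/(108 - 8)) = 1/(-992/100) = 1/((1/100)*(-992)) = 1/(-248/25) = -25/248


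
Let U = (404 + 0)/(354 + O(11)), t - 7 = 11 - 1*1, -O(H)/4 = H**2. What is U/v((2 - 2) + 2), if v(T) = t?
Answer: -202/1105 ≈ -0.18281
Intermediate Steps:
O(H) = -4*H**2
t = 17 (t = 7 + (11 - 1*1) = 7 + (11 - 1) = 7 + 10 = 17)
v(T) = 17
U = -202/65 (U = (404 + 0)/(354 - 4*11**2) = 404/(354 - 4*121) = 404/(354 - 484) = 404/(-130) = 404*(-1/130) = -202/65 ≈ -3.1077)
U/v((2 - 2) + 2) = -202/65/17 = -202/65*1/17 = -202/1105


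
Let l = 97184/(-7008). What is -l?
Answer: 3037/219 ≈ 13.868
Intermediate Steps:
l = -3037/219 (l = 97184*(-1/7008) = -3037/219 ≈ -13.868)
-l = -1*(-3037/219) = 3037/219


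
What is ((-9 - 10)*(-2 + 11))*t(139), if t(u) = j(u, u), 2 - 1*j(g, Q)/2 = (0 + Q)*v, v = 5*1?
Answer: 237006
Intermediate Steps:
v = 5
j(g, Q) = 4 - 10*Q (j(g, Q) = 4 - 2*(0 + Q)*5 = 4 - 2*Q*5 = 4 - 10*Q)
t(u) = 4 - 10*u
((-9 - 10)*(-2 + 11))*t(139) = ((-9 - 10)*(-2 + 11))*(4 - 10*139) = (-19*9)*(4 - 1390) = -171*(-1386) = 237006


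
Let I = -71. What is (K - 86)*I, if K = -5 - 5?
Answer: 6816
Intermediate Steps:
K = -10
(K - 86)*I = (-10 - 86)*(-71) = -96*(-71) = 6816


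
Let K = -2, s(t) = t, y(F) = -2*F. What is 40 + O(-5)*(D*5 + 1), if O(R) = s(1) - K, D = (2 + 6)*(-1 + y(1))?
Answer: -317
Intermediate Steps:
D = -24 (D = (2 + 6)*(-1 - 2*1) = 8*(-1 - 2) = 8*(-3) = -24)
O(R) = 3 (O(R) = 1 - 1*(-2) = 1 + 2 = 3)
40 + O(-5)*(D*5 + 1) = 40 + 3*(-24*5 + 1) = 40 + 3*(-120 + 1) = 40 + 3*(-119) = 40 - 357 = -317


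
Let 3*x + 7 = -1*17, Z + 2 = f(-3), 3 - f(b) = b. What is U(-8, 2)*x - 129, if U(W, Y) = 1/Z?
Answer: -131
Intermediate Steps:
f(b) = 3 - b
Z = 4 (Z = -2 + (3 - 1*(-3)) = -2 + (3 + 3) = -2 + 6 = 4)
U(W, Y) = ¼ (U(W, Y) = 1/4 = ¼)
x = -8 (x = -7/3 + (-1*17)/3 = -7/3 + (⅓)*(-17) = -7/3 - 17/3 = -8)
U(-8, 2)*x - 129 = (¼)*(-8) - 129 = -2 - 129 = -131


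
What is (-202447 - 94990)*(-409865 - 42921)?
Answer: 134675309482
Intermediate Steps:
(-202447 - 94990)*(-409865 - 42921) = -297437*(-452786) = 134675309482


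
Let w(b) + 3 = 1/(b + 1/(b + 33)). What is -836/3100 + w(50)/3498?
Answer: -1522154066/5626576725 ≈ -0.27053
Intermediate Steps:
w(b) = -3 + 1/(b + 1/(33 + b)) (w(b) = -3 + 1/(b + 1/(b + 33)) = -3 + 1/(b + 1/(33 + b)))
-836/3100 + w(50)/3498 = -836/3100 + ((30 - 98*50 - 3*50²)/(1 + 50² + 33*50))/3498 = -836*1/3100 + ((30 - 4900 - 3*2500)/(1 + 2500 + 1650))*(1/3498) = -209/775 + ((30 - 4900 - 7500)/4151)*(1/3498) = -209/775 + ((1/4151)*(-12370))*(1/3498) = -209/775 - 12370/4151*1/3498 = -209/775 - 6185/7260099 = -1522154066/5626576725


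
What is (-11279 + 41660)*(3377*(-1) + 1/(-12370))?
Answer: -1269120430071/12370 ≈ -1.0260e+8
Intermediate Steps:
(-11279 + 41660)*(3377*(-1) + 1/(-12370)) = 30381*(-3377 - 1/12370) = 30381*(-41773491/12370) = -1269120430071/12370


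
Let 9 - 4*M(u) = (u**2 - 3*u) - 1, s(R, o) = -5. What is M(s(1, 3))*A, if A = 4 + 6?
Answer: -75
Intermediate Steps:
A = 10
M(u) = 5/2 - u**2/4 + 3*u/4 (M(u) = 9/4 - ((u**2 - 3*u) - 1)/4 = 9/4 - (-1 + u**2 - 3*u)/4 = 9/4 + (1/4 - u**2/4 + 3*u/4) = 5/2 - u**2/4 + 3*u/4)
M(s(1, 3))*A = (5/2 - 1/4*(-5)**2 + (3/4)*(-5))*10 = (5/2 - 1/4*25 - 15/4)*10 = (5/2 - 25/4 - 15/4)*10 = -15/2*10 = -75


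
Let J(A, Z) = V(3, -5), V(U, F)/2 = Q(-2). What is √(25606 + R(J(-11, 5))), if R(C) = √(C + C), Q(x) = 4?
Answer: √25610 ≈ 160.03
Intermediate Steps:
V(U, F) = 8 (V(U, F) = 2*4 = 8)
J(A, Z) = 8
R(C) = √2*√C (R(C) = √(2*C) = √2*√C)
√(25606 + R(J(-11, 5))) = √(25606 + √2*√8) = √(25606 + √2*(2*√2)) = √(25606 + 4) = √25610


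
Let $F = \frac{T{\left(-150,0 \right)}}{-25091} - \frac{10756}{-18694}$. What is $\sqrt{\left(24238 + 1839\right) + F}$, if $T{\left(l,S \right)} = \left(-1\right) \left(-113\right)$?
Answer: $\frac{2 \sqrt{358581243735252753358}}{234525577} \approx 161.49$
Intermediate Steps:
$T{\left(l,S \right)} = 113$
$F = \frac{133883187}{234525577}$ ($F = \frac{113}{-25091} - \frac{10756}{-18694} = 113 \left(- \frac{1}{25091}\right) - - \frac{5378}{9347} = - \frac{113}{25091} + \frac{5378}{9347} = \frac{133883187}{234525577} \approx 0.57087$)
$\sqrt{\left(24238 + 1839\right) + F} = \sqrt{\left(24238 + 1839\right) + \frac{133883187}{234525577}} = \sqrt{26077 + \frac{133883187}{234525577}} = \sqrt{\frac{6115857354616}{234525577}} = \frac{2 \sqrt{358581243735252753358}}{234525577}$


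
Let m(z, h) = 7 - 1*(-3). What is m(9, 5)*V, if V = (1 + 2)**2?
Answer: 90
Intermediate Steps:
V = 9 (V = 3**2 = 9)
m(z, h) = 10 (m(z, h) = 7 + 3 = 10)
m(9, 5)*V = 10*9 = 90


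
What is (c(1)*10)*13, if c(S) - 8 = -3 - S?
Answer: 520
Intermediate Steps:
c(S) = 5 - S (c(S) = 8 + (-3 - S) = 5 - S)
(c(1)*10)*13 = ((5 - 1*1)*10)*13 = ((5 - 1)*10)*13 = (4*10)*13 = 40*13 = 520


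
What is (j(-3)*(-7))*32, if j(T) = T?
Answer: 672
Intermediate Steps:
(j(-3)*(-7))*32 = -3*(-7)*32 = 21*32 = 672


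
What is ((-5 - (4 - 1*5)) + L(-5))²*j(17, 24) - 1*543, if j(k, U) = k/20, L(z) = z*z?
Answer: -3363/20 ≈ -168.15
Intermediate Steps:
L(z) = z²
j(k, U) = k/20 (j(k, U) = k*(1/20) = k/20)
((-5 - (4 - 1*5)) + L(-5))²*j(17, 24) - 1*543 = ((-5 - (4 - 1*5)) + (-5)²)²*((1/20)*17) - 1*543 = ((-5 - (4 - 5)) + 25)²*(17/20) - 543 = ((-5 - 1*(-1)) + 25)²*(17/20) - 543 = ((-5 + 1) + 25)²*(17/20) - 543 = (-4 + 25)²*(17/20) - 543 = 21²*(17/20) - 543 = 441*(17/20) - 543 = 7497/20 - 543 = -3363/20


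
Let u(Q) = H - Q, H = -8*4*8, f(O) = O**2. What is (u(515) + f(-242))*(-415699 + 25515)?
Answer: -22549903912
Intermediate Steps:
H = -256 (H = -32*8 = -256)
u(Q) = -256 - Q
(u(515) + f(-242))*(-415699 + 25515) = ((-256 - 1*515) + (-242)**2)*(-415699 + 25515) = ((-256 - 515) + 58564)*(-390184) = (-771 + 58564)*(-390184) = 57793*(-390184) = -22549903912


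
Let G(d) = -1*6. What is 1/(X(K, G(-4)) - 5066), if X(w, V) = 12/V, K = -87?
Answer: -1/5068 ≈ -0.00019732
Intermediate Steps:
G(d) = -6
1/(X(K, G(-4)) - 5066) = 1/(12/(-6) - 5066) = 1/(12*(-1/6) - 5066) = 1/(-2 - 5066) = 1/(-5068) = -1/5068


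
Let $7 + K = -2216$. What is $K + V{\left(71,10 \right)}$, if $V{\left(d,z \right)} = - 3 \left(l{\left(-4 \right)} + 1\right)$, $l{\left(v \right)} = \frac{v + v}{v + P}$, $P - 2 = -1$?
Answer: $-2234$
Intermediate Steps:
$K = -2223$ ($K = -7 - 2216 = -2223$)
$P = 1$ ($P = 2 - 1 = 1$)
$l{\left(v \right)} = \frac{2 v}{1 + v}$ ($l{\left(v \right)} = \frac{v + v}{v + 1} = \frac{2 v}{1 + v}$)
$V{\left(d,z \right)} = -11$ ($V{\left(d,z \right)} = - 3 \left(2 \left(-4\right) \frac{1}{1 - 4} + 1\right) = - 3 \left(2 \left(-4\right) \frac{1}{-3} + 1\right) = - 3 \left(2 \left(-4\right) \left(- \frac{1}{3}\right) + 1\right) = - 3 \left(\frac{8}{3} + 1\right) = \left(-3\right) \frac{11}{3} = -11$)
$K + V{\left(71,10 \right)} = -2223 - 11 = -2234$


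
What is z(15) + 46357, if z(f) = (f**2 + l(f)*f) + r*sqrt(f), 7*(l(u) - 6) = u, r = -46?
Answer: 326929/7 - 46*sqrt(15) ≈ 46526.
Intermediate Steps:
l(u) = 6 + u/7
z(f) = f**2 - 46*sqrt(f) + f*(6 + f/7) (z(f) = (f**2 + (6 + f/7)*f) - 46*sqrt(f) = (f**2 + f*(6 + f/7)) - 46*sqrt(f) = f**2 - 46*sqrt(f) + f*(6 + f/7))
z(15) + 46357 = (-46*sqrt(15) + 6*15 + (8/7)*15**2) + 46357 = (-46*sqrt(15) + 90 + (8/7)*225) + 46357 = (-46*sqrt(15) + 90 + 1800/7) + 46357 = (2430/7 - 46*sqrt(15)) + 46357 = 326929/7 - 46*sqrt(15)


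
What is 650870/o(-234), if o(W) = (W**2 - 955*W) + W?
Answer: 29585/12636 ≈ 2.3413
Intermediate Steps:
o(W) = W**2 - 954*W
650870/o(-234) = 650870/((-234*(-954 - 234))) = 650870/((-234*(-1188))) = 650870/277992 = 650870*(1/277992) = 29585/12636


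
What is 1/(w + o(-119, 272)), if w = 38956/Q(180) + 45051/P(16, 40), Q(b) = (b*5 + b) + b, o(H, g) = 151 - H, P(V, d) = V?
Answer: 5040/15707689 ≈ 0.00032086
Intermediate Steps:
Q(b) = 7*b (Q(b) = (5*b + b) + b = 6*b + b = 7*b)
w = 14346889/5040 (w = 38956/((7*180)) + 45051/16 = 38956/1260 + 45051*(1/16) = 38956*(1/1260) + 45051/16 = 9739/315 + 45051/16 = 14346889/5040 ≈ 2846.6)
1/(w + o(-119, 272)) = 1/(14346889/5040 + (151 - 1*(-119))) = 1/(14346889/5040 + (151 + 119)) = 1/(14346889/5040 + 270) = 1/(15707689/5040) = 5040/15707689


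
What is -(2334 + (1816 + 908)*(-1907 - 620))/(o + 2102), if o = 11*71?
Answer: 2293738/961 ≈ 2386.8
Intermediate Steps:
o = 781
-(2334 + (1816 + 908)*(-1907 - 620))/(o + 2102) = -(2334 + (1816 + 908)*(-1907 - 620))/(781 + 2102) = -(2334 + 2724*(-2527))/2883 = -(2334 - 6883548)/2883 = -(-6881214)/2883 = -1*(-2293738/961) = 2293738/961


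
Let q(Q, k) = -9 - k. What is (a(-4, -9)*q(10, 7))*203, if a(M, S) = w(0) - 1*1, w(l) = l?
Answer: 3248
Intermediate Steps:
a(M, S) = -1 (a(M, S) = 0 - 1*1 = 0 - 1 = -1)
(a(-4, -9)*q(10, 7))*203 = -(-9 - 1*7)*203 = -(-9 - 7)*203 = -1*(-16)*203 = 16*203 = 3248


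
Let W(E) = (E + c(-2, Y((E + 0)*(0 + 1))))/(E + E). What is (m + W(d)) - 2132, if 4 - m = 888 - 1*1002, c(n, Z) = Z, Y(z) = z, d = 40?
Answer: -2013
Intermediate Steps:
W(E) = 1 (W(E) = (E + (E + 0)*(0 + 1))/(E + E) = (E + E*1)/((2*E)) = (E + E)*(1/(2*E)) = (2*E)*(1/(2*E)) = 1)
m = 118 (m = 4 - (888 - 1*1002) = 4 - (888 - 1002) = 4 - 1*(-114) = 4 + 114 = 118)
(m + W(d)) - 2132 = (118 + 1) - 2132 = 119 - 2132 = -2013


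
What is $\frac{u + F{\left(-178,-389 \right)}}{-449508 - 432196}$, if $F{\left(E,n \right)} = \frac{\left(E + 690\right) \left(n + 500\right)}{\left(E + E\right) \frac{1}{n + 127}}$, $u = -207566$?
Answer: $\frac{7375439}{39235828} \approx 0.18798$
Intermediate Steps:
$F{\left(E,n \right)} = \frac{\left(127 + n\right) \left(500 + n\right) \left(690 + E\right)}{2 E}$ ($F{\left(E,n \right)} = \frac{\left(690 + E\right) \left(500 + n\right)}{2 E \frac{1}{127 + n}} = \frac{\left(500 + n\right) \left(690 + E\right)}{2 E \frac{1}{127 + n}} = \left(500 + n\right) \left(690 + E\right) \frac{127 + n}{2 E} = \frac{\left(127 + n\right) \left(500 + n\right) \left(690 + E\right)}{2 E}$)
$\frac{u + F{\left(-178,-389 \right)}}{-449508 - 432196} = \frac{-207566 + \frac{43815000 + 690 \left(-389\right)^{2} + 432630 \left(-389\right) - 178 \left(63500 + \left(-389\right)^{2} + 627 \left(-389\right)\right)}{2 \left(-178\right)}}{-449508 - 432196} = \frac{-207566 + \frac{1}{2} \left(- \frac{1}{178}\right) \left(43815000 + 690 \cdot 151321 - 168293070 - 178 \left(63500 + 151321 - 243903\right)\right)}{-881704} = \left(-207566 + \frac{1}{2} \left(- \frac{1}{178}\right) \left(43815000 + 104411490 - 168293070 - -5176596\right)\right) \left(- \frac{1}{881704}\right) = \left(-207566 + \frac{1}{2} \left(- \frac{1}{178}\right) \left(43815000 + 104411490 - 168293070 + 5176596\right)\right) \left(- \frac{1}{881704}\right) = \left(-207566 + \frac{1}{2} \left(- \frac{1}{178}\right) \left(-14889984\right)\right) \left(- \frac{1}{881704}\right) = \left(-207566 + \frac{3722496}{89}\right) \left(- \frac{1}{881704}\right) = \left(- \frac{14750878}{89}\right) \left(- \frac{1}{881704}\right) = \frac{7375439}{39235828}$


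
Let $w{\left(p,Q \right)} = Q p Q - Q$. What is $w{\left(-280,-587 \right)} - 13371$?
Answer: $-96492104$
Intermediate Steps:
$w{\left(p,Q \right)} = - Q + p Q^{2}$ ($w{\left(p,Q \right)} = p Q^{2} - Q = - Q + p Q^{2}$)
$w{\left(-280,-587 \right)} - 13371 = - 587 \left(-1 - -164360\right) - 13371 = - 587 \left(-1 + 164360\right) - 13371 = \left(-587\right) 164359 - 13371 = -96478733 - 13371 = -96492104$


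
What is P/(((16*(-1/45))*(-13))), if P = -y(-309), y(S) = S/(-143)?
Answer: -13905/29744 ≈ -0.46749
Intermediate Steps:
y(S) = -S/143 (y(S) = S*(-1/143) = -S/143)
P = -309/143 (P = -(-1)*(-309)/143 = -1*309/143 = -309/143 ≈ -2.1608)
P/(((16*(-1/45))*(-13))) = -309/(143*((16*(-1/45))*(-13))) = -309/(143*((-16/45*(-13)))) = -309/(143*208/45) = -309/143*45/208 = -13905/29744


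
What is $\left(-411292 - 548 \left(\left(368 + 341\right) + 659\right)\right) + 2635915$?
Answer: $1474959$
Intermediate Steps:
$\left(-411292 - 548 \left(\left(368 + 341\right) + 659\right)\right) + 2635915 = \left(-411292 - 548 \left(709 + 659\right)\right) + 2635915 = \left(-411292 - 749664\right) + 2635915 = -1160956 + 2635915 = 1474959$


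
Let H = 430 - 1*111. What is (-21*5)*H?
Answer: -33495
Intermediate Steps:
H = 319 (H = 430 - 111 = 319)
(-21*5)*H = -21*5*319 = -105*319 = -33495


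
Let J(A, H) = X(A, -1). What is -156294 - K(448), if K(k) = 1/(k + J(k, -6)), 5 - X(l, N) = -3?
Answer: -71270065/456 ≈ -1.5629e+5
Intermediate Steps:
X(l, N) = 8 (X(l, N) = 5 - 1*(-3) = 5 + 3 = 8)
J(A, H) = 8
K(k) = 1/(8 + k) (K(k) = 1/(k + 8) = 1/(8 + k))
-156294 - K(448) = -156294 - 1/(8 + 448) = -156294 - 1/456 = -71270065/456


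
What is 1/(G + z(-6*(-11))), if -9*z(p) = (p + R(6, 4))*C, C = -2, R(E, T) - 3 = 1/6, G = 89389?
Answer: 27/2413918 ≈ 1.1185e-5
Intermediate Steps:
R(E, T) = 19/6 (R(E, T) = 3 + 1/6 = 19/6)
z(p) = 19/27 + 2*p/9 (z(p) = -(p + 19/6)*(-2)/9 = -(19/6 + p)*(-2)/9 = -(-19/3 - 2*p)/9 = 19/27 + 2*p/9)
1/(G + z(-6*(-11))) = 1/(89389 + (19/27 + 2*(-6*(-11))/9)) = 1/(89389 + (19/27 + (2/9)*66)) = 1/(89389 + (19/27 + 44/3)) = 1/(89389 + 415/27) = 1/(2413918/27) = 27/2413918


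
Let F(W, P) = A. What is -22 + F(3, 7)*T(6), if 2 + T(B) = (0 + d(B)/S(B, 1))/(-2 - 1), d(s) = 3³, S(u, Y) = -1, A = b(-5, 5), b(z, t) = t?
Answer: 13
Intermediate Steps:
A = 5
F(W, P) = 5
d(s) = 27
T(B) = 7 (T(B) = -2 + (0 + 27/(-1))/(-2 - 1) = -2 + (0 + 27*(-1))/(-3) = -2 + (0 - 27)*(-⅓) = -2 - 27*(-⅓) = -2 + 9 = 7)
-22 + F(3, 7)*T(6) = -22 + 5*7 = -22 + 35 = 13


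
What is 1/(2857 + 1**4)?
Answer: 1/2858 ≈ 0.00034990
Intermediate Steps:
1/(2857 + 1**4) = 1/(2857 + 1) = 1/2858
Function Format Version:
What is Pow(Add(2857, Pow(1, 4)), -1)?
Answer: Rational(1, 2858) ≈ 0.00034990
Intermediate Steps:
Pow(Add(2857, Pow(1, 4)), -1) = Pow(Add(2857, 1), -1) = Pow(2858, -1) = Rational(1, 2858)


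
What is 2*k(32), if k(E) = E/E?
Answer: 2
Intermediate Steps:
k(E) = 1
2*k(32) = 2*1 = 2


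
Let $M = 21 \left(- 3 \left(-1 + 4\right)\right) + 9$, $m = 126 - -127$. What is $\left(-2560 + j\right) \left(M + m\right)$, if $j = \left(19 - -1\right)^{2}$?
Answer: $-157680$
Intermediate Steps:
$j = 400$ ($j = \left(19 + 1\right)^{2} = 20^{2} = 400$)
$m = 253$ ($m = 126 + 127 = 253$)
$M = -180$ ($M = 21 \left(\left(-3\right) 3\right) + 9 = 21 \left(-9\right) + 9 = -189 + 9 = -180$)
$\left(-2560 + j\right) \left(M + m\right) = \left(-2560 + 400\right) \left(-180 + 253\right) = \left(-2160\right) 73 = -157680$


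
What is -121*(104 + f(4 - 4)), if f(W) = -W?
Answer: -12584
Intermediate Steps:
-121*(104 + f(4 - 4)) = -121*(104 - (4 - 4)) = -121*(104 - 1*0) = -121*(104 + 0) = -121*104 = -12584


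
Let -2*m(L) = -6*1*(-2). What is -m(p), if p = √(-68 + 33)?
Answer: 6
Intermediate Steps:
p = I*√35 (p = √(-35) = I*√35 ≈ 5.9161*I)
m(L) = -6 (m(L) = -(-6*1)*(-2)/2 = -(-3)*(-2) = -½*12 = -6)
-m(p) = -1*(-6) = 6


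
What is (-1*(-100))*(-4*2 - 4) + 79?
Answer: -1121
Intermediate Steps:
(-1*(-100))*(-4*2 - 4) + 79 = 100*(-8 - 4) + 79 = 100*(-12) + 79 = -1200 + 79 = -1121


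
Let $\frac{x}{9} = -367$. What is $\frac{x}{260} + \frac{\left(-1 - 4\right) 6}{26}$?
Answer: $- \frac{3603}{260} \approx -13.858$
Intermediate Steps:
$x = -3303$ ($x = 9 \left(-367\right) = -3303$)
$\frac{x}{260} + \frac{\left(-1 - 4\right) 6}{26} = - \frac{3303}{260} + \frac{\left(-1 - 4\right) 6}{26} = \left(-3303\right) \frac{1}{260} + \left(-5\right) 6 \cdot \frac{1}{26} = - \frac{3303}{260} - \frac{15}{13} = - \frac{3603}{260}$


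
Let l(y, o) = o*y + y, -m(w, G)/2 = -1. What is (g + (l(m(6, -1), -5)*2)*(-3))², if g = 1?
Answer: 2401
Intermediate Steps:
m(w, G) = 2 (m(w, G) = -2*(-1) = 2)
l(y, o) = y + o*y
(g + (l(m(6, -1), -5)*2)*(-3))² = (1 + ((2*(1 - 5))*2)*(-3))² = (1 + ((2*(-4))*2)*(-3))² = (1 - 8*2*(-3))² = (1 - 16*(-3))² = (1 + 48)² = 49² = 2401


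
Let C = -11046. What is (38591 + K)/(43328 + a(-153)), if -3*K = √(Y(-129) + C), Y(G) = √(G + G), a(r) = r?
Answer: 38591/43175 - √(-11046 + I*√258)/129525 ≈ 0.89383 - 0.00081143*I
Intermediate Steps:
Y(G) = √2*√G (Y(G) = √(2*G) = √2*√G)
K = -√(-11046 + I*√258)/3 (K = -√(√2*√(-129) - 11046)/3 = -√(√2*(I*√129) - 11046)/3 = -√(I*√258 - 11046)/3 = -√(-11046 + I*√258)/3 ≈ -0.025472 - 35.033*I)
(38591 + K)/(43328 + a(-153)) = (38591 - √(-11046 + I*√258)/3)/(43328 - 153) = (38591 - √(-11046 + I*√258)/3)/43175 = (38591 - √(-11046 + I*√258)/3)*(1/43175) = 38591/43175 - √(-11046 + I*√258)/129525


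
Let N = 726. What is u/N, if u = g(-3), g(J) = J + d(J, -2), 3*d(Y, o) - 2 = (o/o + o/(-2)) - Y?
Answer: -1/1089 ≈ -0.00091827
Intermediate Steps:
d(Y, o) = 1 - Y/3 - o/6 (d(Y, o) = ⅔ + ((o/o + o/(-2)) - Y)/3 = ⅔ + ((1 + o*(-½)) - Y)/3 = ⅔ + ((1 - o/2) - Y)/3 = ⅔ + (1 - Y - o/2)/3 = ⅔ + (⅓ - Y/3 - o/6) = 1 - Y/3 - o/6)
g(J) = 4/3 + 2*J/3 (g(J) = J + (1 - J/3 - ⅙*(-2)) = J + (1 - J/3 + ⅓) = J + (4/3 - J/3) = 4/3 + 2*J/3)
u = -⅔ (u = 4/3 + (⅔)*(-3) = 4/3 - 2 = -⅔ ≈ -0.66667)
u/N = -⅔/726 = -⅔*1/726 = -1/1089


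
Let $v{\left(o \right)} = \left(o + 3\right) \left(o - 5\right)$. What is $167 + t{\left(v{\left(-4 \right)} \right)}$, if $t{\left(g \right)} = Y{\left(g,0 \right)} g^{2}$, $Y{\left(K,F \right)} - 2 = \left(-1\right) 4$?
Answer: $5$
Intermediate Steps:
$Y{\left(K,F \right)} = -2$ ($Y{\left(K,F \right)} = 2 - 4 = -2$)
$v{\left(o \right)} = \left(-5 + o\right) \left(3 + o\right)$ ($v{\left(o \right)} = \left(3 + o\right) \left(-5 + o\right) = \left(-5 + o\right) \left(3 + o\right)$)
$t{\left(g \right)} = - 2 g^{2}$
$167 + t{\left(v{\left(-4 \right)} \right)} = 167 - 2 \left(-15 + \left(-4\right)^{2} - -8\right)^{2} = 167 - 2 \left(-15 + 16 + 8\right)^{2} = 167 - 2 \cdot 9^{2} = 167 - 162 = 5$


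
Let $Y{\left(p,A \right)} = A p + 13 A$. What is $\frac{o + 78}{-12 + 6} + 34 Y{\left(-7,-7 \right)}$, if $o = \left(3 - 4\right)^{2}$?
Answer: $- \frac{8647}{6} \approx -1441.2$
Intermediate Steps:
$o = 1$ ($o = \left(-1\right)^{2} = 1$)
$Y{\left(p,A \right)} = 13 A + A p$
$\frac{o + 78}{-12 + 6} + 34 Y{\left(-7,-7 \right)} = \frac{1 + 78}{-12 + 6} + 34 \left(- 7 \left(13 - 7\right)\right) = \frac{79}{-6} + 34 \left(\left(-7\right) 6\right) = 79 \left(- \frac{1}{6}\right) + 34 \left(-42\right) = - \frac{79}{6} - 1428 = - \frac{8647}{6}$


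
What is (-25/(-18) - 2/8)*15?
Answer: 205/12 ≈ 17.083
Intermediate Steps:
(-25/(-18) - 2/8)*15 = (-25*(-1/18) - 2*1/8)*15 = (25/18 - 1/4)*15 = (41/36)*15 = 205/12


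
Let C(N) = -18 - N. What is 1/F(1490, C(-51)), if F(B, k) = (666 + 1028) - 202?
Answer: 1/1492 ≈ 0.00067024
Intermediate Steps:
F(B, k) = 1492 (F(B, k) = 1694 - 202 = 1492)
1/F(1490, C(-51)) = 1/1492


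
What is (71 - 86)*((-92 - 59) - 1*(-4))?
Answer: 2205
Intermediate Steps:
(71 - 86)*((-92 - 59) - 1*(-4)) = -15*(-151 + 4) = -15*(-147) = 2205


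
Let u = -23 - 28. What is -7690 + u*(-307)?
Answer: 7967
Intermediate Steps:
u = -51
-7690 + u*(-307) = -7690 - 51*(-307) = -7690 + 15657 = 7967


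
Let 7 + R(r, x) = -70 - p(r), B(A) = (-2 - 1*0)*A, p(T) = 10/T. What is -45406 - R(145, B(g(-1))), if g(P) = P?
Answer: -1314539/29 ≈ -45329.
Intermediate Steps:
B(A) = -2*A (B(A) = (-2 + 0)*A = -2*A)
R(r, x) = -77 - 10/r (R(r, x) = -7 + (-70 - 10/r) = -77 - 10/r)
-45406 - R(145, B(g(-1))) = -45406 - (-77 - 10/145) = -45406 - (-77 - 10*1/145) = -45406 - (-77 - 2/29) = -45406 - 1*(-2235/29) = -45406 + 2235/29 = -1314539/29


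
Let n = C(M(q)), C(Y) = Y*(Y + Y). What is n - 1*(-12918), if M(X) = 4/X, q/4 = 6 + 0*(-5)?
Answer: 232525/18 ≈ 12918.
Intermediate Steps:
q = 24 (q = 4*(6 + 0*(-5)) = 4*(6 + 0) = 4*6 = 24)
C(Y) = 2*Y² (C(Y) = Y*(2*Y) = 2*Y²)
n = 1/18 (n = 2*(4/24)² = 2*(4*(1/24))² = 2*(⅙)² = 2*(1/36) = 1/18 ≈ 0.055556)
n - 1*(-12918) = 1/18 - 1*(-12918) = 1/18 + 12918 = 232525/18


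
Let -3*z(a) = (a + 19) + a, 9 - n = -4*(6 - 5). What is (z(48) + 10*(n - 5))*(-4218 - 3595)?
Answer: -976625/3 ≈ -3.2554e+5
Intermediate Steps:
n = 13 (n = 9 - (-4)*(6 - 5) = 9 - (-4) = 9 - 1*(-4) = 9 + 4 = 13)
z(a) = -19/3 - 2*a/3 (z(a) = -((a + 19) + a)/3 = -((19 + a) + a)/3 = -(19 + 2*a)/3 = -19/3 - 2*a/3)
(z(48) + 10*(n - 5))*(-4218 - 3595) = ((-19/3 - ⅔*48) + 10*(13 - 5))*(-4218 - 3595) = ((-19/3 - 32) + 10*8)*(-7813) = (-115/3 + 80)*(-7813) = (125/3)*(-7813) = -976625/3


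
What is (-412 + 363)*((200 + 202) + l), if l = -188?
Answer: -10486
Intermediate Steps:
(-412 + 363)*((200 + 202) + l) = (-412 + 363)*((200 + 202) - 188) = -49*(402 - 188) = -49*214 = -10486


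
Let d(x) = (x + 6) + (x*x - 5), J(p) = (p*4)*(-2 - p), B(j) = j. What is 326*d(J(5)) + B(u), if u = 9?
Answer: 6344295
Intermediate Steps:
J(p) = 4*p*(-2 - p) (J(p) = (4*p)*(-2 - p) = 4*p*(-2 - p))
d(x) = 1 + x + x² (d(x) = (6 + x) + (x² - 5) = (6 + x) + (-5 + x²) = 1 + x + x²)
326*d(J(5)) + B(u) = 326*(1 - 4*5*(2 + 5) + (-4*5*(2 + 5))²) + 9 = 326*(1 - 4*5*7 + (-4*5*7)²) + 9 = 326*(1 - 140 + (-140)²) + 9 = 326*(1 - 140 + 19600) + 9 = 326*19461 + 9 = 6344286 + 9 = 6344295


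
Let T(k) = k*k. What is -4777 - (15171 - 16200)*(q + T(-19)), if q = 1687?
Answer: 2102615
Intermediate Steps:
T(k) = k**2
-4777 - (15171 - 16200)*(q + T(-19)) = -4777 - (15171 - 16200)*(1687 + (-19)**2) = -4777 - (-1029)*(1687 + 361) = -4777 - (-1029)*2048 = -4777 - 1*(-2107392) = -4777 + 2107392 = 2102615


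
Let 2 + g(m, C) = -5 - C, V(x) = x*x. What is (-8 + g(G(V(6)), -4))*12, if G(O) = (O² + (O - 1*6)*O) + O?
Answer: -132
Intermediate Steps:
V(x) = x²
G(O) = O + O² + O*(-6 + O) (G(O) = (O² + (O - 6)*O) + O = (O² + (-6 + O)*O) + O = (O² + O*(-6 + O)) + O = O + O² + O*(-6 + O))
g(m, C) = -7 - C (g(m, C) = -2 + (-5 - C) = -7 - C)
(-8 + g(G(V(6)), -4))*12 = (-8 + (-7 - 1*(-4)))*12 = (-8 + (-7 + 4))*12 = (-8 - 3)*12 = -11*12 = -132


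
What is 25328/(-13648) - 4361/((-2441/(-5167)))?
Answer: -19224757914/2082173 ≈ -9233.0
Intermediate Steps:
25328/(-13648) - 4361/((-2441/(-5167))) = 25328*(-1/13648) - 4361/((-2441*(-1/5167))) = -1583/853 - 4361/2441/5167 = -1583/853 - 4361*5167/2441 = -1583/853 - 22533287/2441 = -19224757914/2082173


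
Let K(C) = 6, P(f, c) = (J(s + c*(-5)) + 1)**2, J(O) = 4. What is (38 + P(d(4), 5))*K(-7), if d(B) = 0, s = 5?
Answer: 378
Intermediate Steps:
P(f, c) = 25 (P(f, c) = (4 + 1)**2 = 5**2 = 25)
(38 + P(d(4), 5))*K(-7) = (38 + 25)*6 = 63*6 = 378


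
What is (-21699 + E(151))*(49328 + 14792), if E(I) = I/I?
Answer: -1391275760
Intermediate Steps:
E(I) = 1
(-21699 + E(151))*(49328 + 14792) = (-21699 + 1)*(49328 + 14792) = -21698*64120 = -1391275760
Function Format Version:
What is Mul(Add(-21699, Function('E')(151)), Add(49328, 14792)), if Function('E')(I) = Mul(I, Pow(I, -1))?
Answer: -1391275760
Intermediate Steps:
Function('E')(I) = 1
Mul(Add(-21699, Function('E')(151)), Add(49328, 14792)) = Mul(Add(-21699, 1), Add(49328, 14792)) = Mul(-21698, 64120) = -1391275760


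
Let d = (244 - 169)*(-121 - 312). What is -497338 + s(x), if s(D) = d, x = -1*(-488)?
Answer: -529813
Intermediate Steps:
x = 488
d = -32475 (d = 75*(-433) = -32475)
s(D) = -32475
-497338 + s(x) = -497338 - 32475 = -529813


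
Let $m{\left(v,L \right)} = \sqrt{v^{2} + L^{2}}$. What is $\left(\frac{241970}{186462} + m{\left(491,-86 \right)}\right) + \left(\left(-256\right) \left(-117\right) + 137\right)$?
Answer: $\frac{2805348544}{93231} + \sqrt{248477} \approx 30589.0$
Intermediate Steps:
$m{\left(v,L \right)} = \sqrt{L^{2} + v^{2}}$
$\left(\frac{241970}{186462} + m{\left(491,-86 \right)}\right) + \left(\left(-256\right) \left(-117\right) + 137\right) = \left(\frac{241970}{186462} + \sqrt{\left(-86\right)^{2} + 491^{2}}\right) + \left(\left(-256\right) \left(-117\right) + 137\right) = \left(241970 \cdot \frac{1}{186462} + \sqrt{7396 + 241081}\right) + \left(29952 + 137\right) = \left(\frac{120985}{93231} + \sqrt{248477}\right) + 30089 = \frac{2805348544}{93231} + \sqrt{248477}$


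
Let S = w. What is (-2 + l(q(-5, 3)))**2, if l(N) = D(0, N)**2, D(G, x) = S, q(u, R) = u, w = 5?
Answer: 529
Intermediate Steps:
S = 5
D(G, x) = 5
l(N) = 25 (l(N) = 5**2 = 25)
(-2 + l(q(-5, 3)))**2 = (-2 + 25)**2 = 23**2 = 529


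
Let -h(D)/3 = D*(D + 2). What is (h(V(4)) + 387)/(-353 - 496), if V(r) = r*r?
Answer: 159/283 ≈ 0.56184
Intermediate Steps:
V(r) = r**2
h(D) = -3*D*(2 + D) (h(D) = -3*D*(D + 2) = -3*D*(2 + D))
(h(V(4)) + 387)/(-353 - 496) = (-3*4**2*(2 + 4**2) + 387)/(-353 - 496) = (-3*16*(2 + 16) + 387)/(-849) = (-3*16*18 + 387)*(-1/849) = (-864 + 387)*(-1/849) = -477*(-1/849) = 159/283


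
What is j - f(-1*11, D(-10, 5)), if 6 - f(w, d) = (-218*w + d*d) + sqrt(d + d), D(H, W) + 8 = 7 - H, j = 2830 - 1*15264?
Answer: -9961 + 3*sqrt(2) ≈ -9956.8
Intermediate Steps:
j = -12434 (j = 2830 - 15264 = -12434)
D(H, W) = -1 - H (D(H, W) = -8 + (7 - H) = -1 - H)
f(w, d) = 6 - d**2 + 218*w - sqrt(2)*sqrt(d) (f(w, d) = 6 - ((-218*w + d*d) + sqrt(d + d)) = 6 - ((-218*w + d**2) + sqrt(2*d)) = 6 - ((d**2 - 218*w) + sqrt(2)*sqrt(d)) = 6 - (d**2 - 218*w + sqrt(2)*sqrt(d)) = 6 + (-d**2 + 218*w - sqrt(2)*sqrt(d)) = 6 - d**2 + 218*w - sqrt(2)*sqrt(d))
j - f(-1*11, D(-10, 5)) = -12434 - (6 - (-1 - 1*(-10))**2 + 218*(-1*11) - sqrt(2)*sqrt(-1 - 1*(-10))) = -12434 - (6 - (-1 + 10)**2 + 218*(-11) - sqrt(2)*sqrt(-1 + 10)) = -12434 - (6 - 1*9**2 - 2398 - sqrt(2)*sqrt(9)) = -12434 - (6 - 1*81 - 2398 - 1*sqrt(2)*3) = -12434 - (6 - 81 - 2398 - 3*sqrt(2)) = -12434 - (-2473 - 3*sqrt(2)) = -12434 + (2473 + 3*sqrt(2)) = -9961 + 3*sqrt(2)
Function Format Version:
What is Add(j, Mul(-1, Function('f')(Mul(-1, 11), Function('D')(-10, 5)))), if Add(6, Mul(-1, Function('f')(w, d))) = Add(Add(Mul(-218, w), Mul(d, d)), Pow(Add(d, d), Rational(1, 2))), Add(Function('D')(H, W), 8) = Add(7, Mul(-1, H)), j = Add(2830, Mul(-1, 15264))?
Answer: Add(-9961, Mul(3, Pow(2, Rational(1, 2)))) ≈ -9956.8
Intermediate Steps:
j = -12434 (j = Add(2830, -15264) = -12434)
Function('D')(H, W) = Add(-1, Mul(-1, H)) (Function('D')(H, W) = Add(-8, Add(7, Mul(-1, H))) = Add(-1, Mul(-1, H)))
Function('f')(w, d) = Add(6, Mul(-1, Pow(d, 2)), Mul(218, w), Mul(-1, Pow(2, Rational(1, 2)), Pow(d, Rational(1, 2)))) (Function('f')(w, d) = Add(6, Mul(-1, Add(Add(Mul(-218, w), Mul(d, d)), Pow(Add(d, d), Rational(1, 2))))) = Add(6, Mul(-1, Add(Add(Mul(-218, w), Pow(d, 2)), Pow(Mul(2, d), Rational(1, 2))))) = Add(6, Mul(-1, Add(Add(Pow(d, 2), Mul(-218, w)), Mul(Pow(2, Rational(1, 2)), Pow(d, Rational(1, 2)))))) = Add(6, Mul(-1, Add(Pow(d, 2), Mul(-218, w), Mul(Pow(2, Rational(1, 2)), Pow(d, Rational(1, 2)))))) = Add(6, Add(Mul(-1, Pow(d, 2)), Mul(218, w), Mul(-1, Pow(2, Rational(1, 2)), Pow(d, Rational(1, 2))))) = Add(6, Mul(-1, Pow(d, 2)), Mul(218, w), Mul(-1, Pow(2, Rational(1, 2)), Pow(d, Rational(1, 2)))))
Add(j, Mul(-1, Function('f')(Mul(-1, 11), Function('D')(-10, 5)))) = Add(-12434, Mul(-1, Add(6, Mul(-1, Pow(Add(-1, Mul(-1, -10)), 2)), Mul(218, Mul(-1, 11)), Mul(-1, Pow(2, Rational(1, 2)), Pow(Add(-1, Mul(-1, -10)), Rational(1, 2)))))) = Add(-12434, Mul(-1, Add(6, Mul(-1, Pow(Add(-1, 10), 2)), Mul(218, -11), Mul(-1, Pow(2, Rational(1, 2)), Pow(Add(-1, 10), Rational(1, 2)))))) = Add(-12434, Mul(-1, Add(6, Mul(-1, Pow(9, 2)), -2398, Mul(-1, Pow(2, Rational(1, 2)), Pow(9, Rational(1, 2)))))) = Add(-12434, Mul(-1, Add(6, Mul(-1, 81), -2398, Mul(-1, Pow(2, Rational(1, 2)), 3)))) = Add(-12434, Mul(-1, Add(6, -81, -2398, Mul(-3, Pow(2, Rational(1, 2)))))) = Add(-12434, Mul(-1, Add(-2473, Mul(-3, Pow(2, Rational(1, 2)))))) = Add(-12434, Add(2473, Mul(3, Pow(2, Rational(1, 2))))) = Add(-9961, Mul(3, Pow(2, Rational(1, 2))))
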